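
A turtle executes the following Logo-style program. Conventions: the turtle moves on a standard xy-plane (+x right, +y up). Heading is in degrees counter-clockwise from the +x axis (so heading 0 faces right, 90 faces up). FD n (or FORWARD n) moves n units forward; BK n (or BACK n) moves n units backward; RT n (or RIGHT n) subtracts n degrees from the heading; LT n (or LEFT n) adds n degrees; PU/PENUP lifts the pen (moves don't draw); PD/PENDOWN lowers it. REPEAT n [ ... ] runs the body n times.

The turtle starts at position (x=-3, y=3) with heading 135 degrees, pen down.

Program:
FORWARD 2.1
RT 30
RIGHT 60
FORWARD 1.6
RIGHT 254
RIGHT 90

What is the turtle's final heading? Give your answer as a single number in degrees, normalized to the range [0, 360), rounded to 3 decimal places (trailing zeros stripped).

Answer: 61

Derivation:
Executing turtle program step by step:
Start: pos=(-3,3), heading=135, pen down
FD 2.1: (-3,3) -> (-4.485,4.485) [heading=135, draw]
RT 30: heading 135 -> 105
RT 60: heading 105 -> 45
FD 1.6: (-4.485,4.485) -> (-3.354,5.616) [heading=45, draw]
RT 254: heading 45 -> 151
RT 90: heading 151 -> 61
Final: pos=(-3.354,5.616), heading=61, 2 segment(s) drawn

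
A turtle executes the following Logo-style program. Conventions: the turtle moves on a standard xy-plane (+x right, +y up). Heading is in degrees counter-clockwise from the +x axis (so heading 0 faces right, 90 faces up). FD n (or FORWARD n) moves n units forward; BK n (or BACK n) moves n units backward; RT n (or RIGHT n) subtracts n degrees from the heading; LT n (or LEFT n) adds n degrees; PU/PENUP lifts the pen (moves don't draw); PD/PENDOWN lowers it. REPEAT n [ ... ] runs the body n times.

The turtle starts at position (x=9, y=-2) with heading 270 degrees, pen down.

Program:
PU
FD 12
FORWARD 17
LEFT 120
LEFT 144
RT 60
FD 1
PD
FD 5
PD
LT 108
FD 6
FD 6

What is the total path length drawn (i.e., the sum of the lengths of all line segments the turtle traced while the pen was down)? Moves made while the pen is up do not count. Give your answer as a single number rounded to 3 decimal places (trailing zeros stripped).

Answer: 17

Derivation:
Executing turtle program step by step:
Start: pos=(9,-2), heading=270, pen down
PU: pen up
FD 12: (9,-2) -> (9,-14) [heading=270, move]
FD 17: (9,-14) -> (9,-31) [heading=270, move]
LT 120: heading 270 -> 30
LT 144: heading 30 -> 174
RT 60: heading 174 -> 114
FD 1: (9,-31) -> (8.593,-30.086) [heading=114, move]
PD: pen down
FD 5: (8.593,-30.086) -> (6.56,-25.519) [heading=114, draw]
PD: pen down
LT 108: heading 114 -> 222
FD 6: (6.56,-25.519) -> (2.101,-29.534) [heading=222, draw]
FD 6: (2.101,-29.534) -> (-2.358,-33.548) [heading=222, draw]
Final: pos=(-2.358,-33.548), heading=222, 3 segment(s) drawn

Segment lengths:
  seg 1: (8.593,-30.086) -> (6.56,-25.519), length = 5
  seg 2: (6.56,-25.519) -> (2.101,-29.534), length = 6
  seg 3: (2.101,-29.534) -> (-2.358,-33.548), length = 6
Total = 17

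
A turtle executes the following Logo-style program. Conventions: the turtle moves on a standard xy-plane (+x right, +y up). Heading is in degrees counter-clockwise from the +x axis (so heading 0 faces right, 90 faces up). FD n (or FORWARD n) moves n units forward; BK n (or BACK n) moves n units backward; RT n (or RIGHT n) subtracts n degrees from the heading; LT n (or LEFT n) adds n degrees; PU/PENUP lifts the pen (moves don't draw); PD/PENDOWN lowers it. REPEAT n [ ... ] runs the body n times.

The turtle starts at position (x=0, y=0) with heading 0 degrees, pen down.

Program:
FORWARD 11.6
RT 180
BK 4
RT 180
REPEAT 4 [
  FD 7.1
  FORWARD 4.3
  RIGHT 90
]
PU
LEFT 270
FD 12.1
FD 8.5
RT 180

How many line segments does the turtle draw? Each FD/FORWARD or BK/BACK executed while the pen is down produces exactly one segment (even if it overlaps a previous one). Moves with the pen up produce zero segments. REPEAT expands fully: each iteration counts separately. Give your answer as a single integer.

Executing turtle program step by step:
Start: pos=(0,0), heading=0, pen down
FD 11.6: (0,0) -> (11.6,0) [heading=0, draw]
RT 180: heading 0 -> 180
BK 4: (11.6,0) -> (15.6,0) [heading=180, draw]
RT 180: heading 180 -> 0
REPEAT 4 [
  -- iteration 1/4 --
  FD 7.1: (15.6,0) -> (22.7,0) [heading=0, draw]
  FD 4.3: (22.7,0) -> (27,0) [heading=0, draw]
  RT 90: heading 0 -> 270
  -- iteration 2/4 --
  FD 7.1: (27,0) -> (27,-7.1) [heading=270, draw]
  FD 4.3: (27,-7.1) -> (27,-11.4) [heading=270, draw]
  RT 90: heading 270 -> 180
  -- iteration 3/4 --
  FD 7.1: (27,-11.4) -> (19.9,-11.4) [heading=180, draw]
  FD 4.3: (19.9,-11.4) -> (15.6,-11.4) [heading=180, draw]
  RT 90: heading 180 -> 90
  -- iteration 4/4 --
  FD 7.1: (15.6,-11.4) -> (15.6,-4.3) [heading=90, draw]
  FD 4.3: (15.6,-4.3) -> (15.6,0) [heading=90, draw]
  RT 90: heading 90 -> 0
]
PU: pen up
LT 270: heading 0 -> 270
FD 12.1: (15.6,0) -> (15.6,-12.1) [heading=270, move]
FD 8.5: (15.6,-12.1) -> (15.6,-20.6) [heading=270, move]
RT 180: heading 270 -> 90
Final: pos=(15.6,-20.6), heading=90, 10 segment(s) drawn
Segments drawn: 10

Answer: 10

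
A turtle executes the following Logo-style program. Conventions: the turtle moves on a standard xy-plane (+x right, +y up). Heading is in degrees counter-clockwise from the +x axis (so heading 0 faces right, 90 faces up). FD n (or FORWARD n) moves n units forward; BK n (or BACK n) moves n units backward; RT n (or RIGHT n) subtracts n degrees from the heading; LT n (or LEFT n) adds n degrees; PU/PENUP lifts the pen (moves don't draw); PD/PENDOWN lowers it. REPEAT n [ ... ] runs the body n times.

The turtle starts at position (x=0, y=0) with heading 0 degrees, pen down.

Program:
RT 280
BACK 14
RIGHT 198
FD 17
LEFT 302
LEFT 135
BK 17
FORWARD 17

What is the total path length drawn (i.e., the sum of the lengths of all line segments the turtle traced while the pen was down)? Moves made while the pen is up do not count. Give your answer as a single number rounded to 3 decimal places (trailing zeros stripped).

Answer: 65

Derivation:
Executing turtle program step by step:
Start: pos=(0,0), heading=0, pen down
RT 280: heading 0 -> 80
BK 14: (0,0) -> (-2.431,-13.787) [heading=80, draw]
RT 198: heading 80 -> 242
FD 17: (-2.431,-13.787) -> (-10.412,-28.797) [heading=242, draw]
LT 302: heading 242 -> 184
LT 135: heading 184 -> 319
BK 17: (-10.412,-28.797) -> (-23.242,-17.644) [heading=319, draw]
FD 17: (-23.242,-17.644) -> (-10.412,-28.797) [heading=319, draw]
Final: pos=(-10.412,-28.797), heading=319, 4 segment(s) drawn

Segment lengths:
  seg 1: (0,0) -> (-2.431,-13.787), length = 14
  seg 2: (-2.431,-13.787) -> (-10.412,-28.797), length = 17
  seg 3: (-10.412,-28.797) -> (-23.242,-17.644), length = 17
  seg 4: (-23.242,-17.644) -> (-10.412,-28.797), length = 17
Total = 65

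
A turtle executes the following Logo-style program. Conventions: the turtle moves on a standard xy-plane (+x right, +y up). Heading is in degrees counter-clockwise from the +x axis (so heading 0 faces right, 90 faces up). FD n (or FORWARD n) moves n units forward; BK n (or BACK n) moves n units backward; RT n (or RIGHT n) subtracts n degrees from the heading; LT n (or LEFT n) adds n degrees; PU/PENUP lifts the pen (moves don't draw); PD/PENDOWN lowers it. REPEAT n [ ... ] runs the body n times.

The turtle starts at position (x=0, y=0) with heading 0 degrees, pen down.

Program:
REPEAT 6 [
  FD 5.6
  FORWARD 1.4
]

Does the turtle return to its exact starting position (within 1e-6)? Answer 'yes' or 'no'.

Executing turtle program step by step:
Start: pos=(0,0), heading=0, pen down
REPEAT 6 [
  -- iteration 1/6 --
  FD 5.6: (0,0) -> (5.6,0) [heading=0, draw]
  FD 1.4: (5.6,0) -> (7,0) [heading=0, draw]
  -- iteration 2/6 --
  FD 5.6: (7,0) -> (12.6,0) [heading=0, draw]
  FD 1.4: (12.6,0) -> (14,0) [heading=0, draw]
  -- iteration 3/6 --
  FD 5.6: (14,0) -> (19.6,0) [heading=0, draw]
  FD 1.4: (19.6,0) -> (21,0) [heading=0, draw]
  -- iteration 4/6 --
  FD 5.6: (21,0) -> (26.6,0) [heading=0, draw]
  FD 1.4: (26.6,0) -> (28,0) [heading=0, draw]
  -- iteration 5/6 --
  FD 5.6: (28,0) -> (33.6,0) [heading=0, draw]
  FD 1.4: (33.6,0) -> (35,0) [heading=0, draw]
  -- iteration 6/6 --
  FD 5.6: (35,0) -> (40.6,0) [heading=0, draw]
  FD 1.4: (40.6,0) -> (42,0) [heading=0, draw]
]
Final: pos=(42,0), heading=0, 12 segment(s) drawn

Start position: (0, 0)
Final position: (42, 0)
Distance = 42; >= 1e-6 -> NOT closed

Answer: no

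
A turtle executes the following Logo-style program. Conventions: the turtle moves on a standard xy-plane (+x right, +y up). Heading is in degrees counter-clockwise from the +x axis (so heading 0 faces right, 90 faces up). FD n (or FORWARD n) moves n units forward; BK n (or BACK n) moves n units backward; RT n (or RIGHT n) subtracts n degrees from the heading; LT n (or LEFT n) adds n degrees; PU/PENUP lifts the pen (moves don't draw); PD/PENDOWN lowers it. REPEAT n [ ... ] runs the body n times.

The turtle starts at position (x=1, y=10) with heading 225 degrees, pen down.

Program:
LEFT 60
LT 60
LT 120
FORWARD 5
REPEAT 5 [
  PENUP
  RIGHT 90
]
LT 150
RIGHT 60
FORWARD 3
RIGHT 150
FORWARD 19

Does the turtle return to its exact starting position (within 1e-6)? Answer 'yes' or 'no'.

Executing turtle program step by step:
Start: pos=(1,10), heading=225, pen down
LT 60: heading 225 -> 285
LT 60: heading 285 -> 345
LT 120: heading 345 -> 105
FD 5: (1,10) -> (-0.294,14.83) [heading=105, draw]
REPEAT 5 [
  -- iteration 1/5 --
  PU: pen up
  RT 90: heading 105 -> 15
  -- iteration 2/5 --
  PU: pen up
  RT 90: heading 15 -> 285
  -- iteration 3/5 --
  PU: pen up
  RT 90: heading 285 -> 195
  -- iteration 4/5 --
  PU: pen up
  RT 90: heading 195 -> 105
  -- iteration 5/5 --
  PU: pen up
  RT 90: heading 105 -> 15
]
LT 150: heading 15 -> 165
RT 60: heading 165 -> 105
FD 3: (-0.294,14.83) -> (-1.071,17.727) [heading=105, move]
RT 150: heading 105 -> 315
FD 19: (-1.071,17.727) -> (12.364,4.292) [heading=315, move]
Final: pos=(12.364,4.292), heading=315, 1 segment(s) drawn

Start position: (1, 10)
Final position: (12.364, 4.292)
Distance = 12.717; >= 1e-6 -> NOT closed

Answer: no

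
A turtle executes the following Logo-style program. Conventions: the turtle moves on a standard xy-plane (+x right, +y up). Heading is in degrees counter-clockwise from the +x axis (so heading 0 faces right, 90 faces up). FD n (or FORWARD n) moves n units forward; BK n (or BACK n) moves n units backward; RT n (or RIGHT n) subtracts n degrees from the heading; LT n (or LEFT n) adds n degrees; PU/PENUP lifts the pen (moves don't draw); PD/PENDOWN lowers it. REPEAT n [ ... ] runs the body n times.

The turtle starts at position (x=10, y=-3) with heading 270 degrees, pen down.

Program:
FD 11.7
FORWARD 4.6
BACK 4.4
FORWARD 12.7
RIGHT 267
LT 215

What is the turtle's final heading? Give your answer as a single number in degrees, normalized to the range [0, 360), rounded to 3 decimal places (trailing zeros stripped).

Executing turtle program step by step:
Start: pos=(10,-3), heading=270, pen down
FD 11.7: (10,-3) -> (10,-14.7) [heading=270, draw]
FD 4.6: (10,-14.7) -> (10,-19.3) [heading=270, draw]
BK 4.4: (10,-19.3) -> (10,-14.9) [heading=270, draw]
FD 12.7: (10,-14.9) -> (10,-27.6) [heading=270, draw]
RT 267: heading 270 -> 3
LT 215: heading 3 -> 218
Final: pos=(10,-27.6), heading=218, 4 segment(s) drawn

Answer: 218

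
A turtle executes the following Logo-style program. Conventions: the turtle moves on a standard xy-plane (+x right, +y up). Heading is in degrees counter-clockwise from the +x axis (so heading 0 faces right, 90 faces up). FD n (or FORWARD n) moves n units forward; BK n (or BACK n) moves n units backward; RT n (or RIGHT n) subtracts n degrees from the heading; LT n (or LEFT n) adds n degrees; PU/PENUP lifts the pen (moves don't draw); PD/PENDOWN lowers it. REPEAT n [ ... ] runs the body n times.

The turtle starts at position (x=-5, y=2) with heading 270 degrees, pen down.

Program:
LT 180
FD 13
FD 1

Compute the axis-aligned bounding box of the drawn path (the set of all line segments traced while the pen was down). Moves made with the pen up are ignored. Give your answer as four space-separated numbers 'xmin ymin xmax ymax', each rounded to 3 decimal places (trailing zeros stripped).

Executing turtle program step by step:
Start: pos=(-5,2), heading=270, pen down
LT 180: heading 270 -> 90
FD 13: (-5,2) -> (-5,15) [heading=90, draw]
FD 1: (-5,15) -> (-5,16) [heading=90, draw]
Final: pos=(-5,16), heading=90, 2 segment(s) drawn

Segment endpoints: x in {-5, -5}, y in {2, 15, 16}
xmin=-5, ymin=2, xmax=-5, ymax=16

Answer: -5 2 -5 16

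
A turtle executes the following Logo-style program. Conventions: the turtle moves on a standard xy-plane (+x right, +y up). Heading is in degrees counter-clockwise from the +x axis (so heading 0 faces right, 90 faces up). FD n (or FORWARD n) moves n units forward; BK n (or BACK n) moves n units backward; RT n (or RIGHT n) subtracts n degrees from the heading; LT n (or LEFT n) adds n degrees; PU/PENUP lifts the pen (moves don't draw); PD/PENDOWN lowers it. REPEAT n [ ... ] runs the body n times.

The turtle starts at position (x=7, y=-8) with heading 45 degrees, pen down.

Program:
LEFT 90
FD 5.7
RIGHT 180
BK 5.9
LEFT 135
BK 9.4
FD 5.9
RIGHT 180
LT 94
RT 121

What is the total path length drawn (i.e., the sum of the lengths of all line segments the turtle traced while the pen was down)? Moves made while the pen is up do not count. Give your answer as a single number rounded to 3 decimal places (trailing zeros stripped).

Answer: 26.9

Derivation:
Executing turtle program step by step:
Start: pos=(7,-8), heading=45, pen down
LT 90: heading 45 -> 135
FD 5.7: (7,-8) -> (2.969,-3.969) [heading=135, draw]
RT 180: heading 135 -> 315
BK 5.9: (2.969,-3.969) -> (-1.202,0.202) [heading=315, draw]
LT 135: heading 315 -> 90
BK 9.4: (-1.202,0.202) -> (-1.202,-9.198) [heading=90, draw]
FD 5.9: (-1.202,-9.198) -> (-1.202,-3.298) [heading=90, draw]
RT 180: heading 90 -> 270
LT 94: heading 270 -> 4
RT 121: heading 4 -> 243
Final: pos=(-1.202,-3.298), heading=243, 4 segment(s) drawn

Segment lengths:
  seg 1: (7,-8) -> (2.969,-3.969), length = 5.7
  seg 2: (2.969,-3.969) -> (-1.202,0.202), length = 5.9
  seg 3: (-1.202,0.202) -> (-1.202,-9.198), length = 9.4
  seg 4: (-1.202,-9.198) -> (-1.202,-3.298), length = 5.9
Total = 26.9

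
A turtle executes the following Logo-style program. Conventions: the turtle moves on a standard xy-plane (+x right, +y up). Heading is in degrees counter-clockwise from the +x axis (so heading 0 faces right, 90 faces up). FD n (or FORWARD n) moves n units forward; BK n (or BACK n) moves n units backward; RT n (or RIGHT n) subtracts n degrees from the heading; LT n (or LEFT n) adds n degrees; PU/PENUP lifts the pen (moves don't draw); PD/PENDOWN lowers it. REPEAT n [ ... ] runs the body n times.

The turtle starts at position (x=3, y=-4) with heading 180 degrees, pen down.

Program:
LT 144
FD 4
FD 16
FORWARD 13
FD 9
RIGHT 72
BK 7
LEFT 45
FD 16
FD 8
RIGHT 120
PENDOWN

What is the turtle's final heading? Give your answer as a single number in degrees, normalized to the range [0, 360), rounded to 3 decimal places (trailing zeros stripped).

Answer: 177

Derivation:
Executing turtle program step by step:
Start: pos=(3,-4), heading=180, pen down
LT 144: heading 180 -> 324
FD 4: (3,-4) -> (6.236,-6.351) [heading=324, draw]
FD 16: (6.236,-6.351) -> (19.18,-15.756) [heading=324, draw]
FD 13: (19.18,-15.756) -> (29.698,-23.397) [heading=324, draw]
FD 9: (29.698,-23.397) -> (36.979,-28.687) [heading=324, draw]
RT 72: heading 324 -> 252
BK 7: (36.979,-28.687) -> (39.142,-22.03) [heading=252, draw]
LT 45: heading 252 -> 297
FD 16: (39.142,-22.03) -> (46.406,-36.286) [heading=297, draw]
FD 8: (46.406,-36.286) -> (50.038,-43.414) [heading=297, draw]
RT 120: heading 297 -> 177
PD: pen down
Final: pos=(50.038,-43.414), heading=177, 7 segment(s) drawn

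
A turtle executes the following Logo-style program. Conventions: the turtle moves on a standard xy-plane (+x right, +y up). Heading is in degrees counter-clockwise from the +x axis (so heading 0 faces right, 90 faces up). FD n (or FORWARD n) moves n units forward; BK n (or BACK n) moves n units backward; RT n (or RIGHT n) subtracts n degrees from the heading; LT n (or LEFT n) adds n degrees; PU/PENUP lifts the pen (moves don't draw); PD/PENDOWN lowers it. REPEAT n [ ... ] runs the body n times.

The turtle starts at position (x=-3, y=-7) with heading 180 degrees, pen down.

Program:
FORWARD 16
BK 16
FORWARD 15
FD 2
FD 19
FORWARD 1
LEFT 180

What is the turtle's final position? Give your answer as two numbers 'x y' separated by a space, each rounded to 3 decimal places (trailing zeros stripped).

Answer: -40 -7

Derivation:
Executing turtle program step by step:
Start: pos=(-3,-7), heading=180, pen down
FD 16: (-3,-7) -> (-19,-7) [heading=180, draw]
BK 16: (-19,-7) -> (-3,-7) [heading=180, draw]
FD 15: (-3,-7) -> (-18,-7) [heading=180, draw]
FD 2: (-18,-7) -> (-20,-7) [heading=180, draw]
FD 19: (-20,-7) -> (-39,-7) [heading=180, draw]
FD 1: (-39,-7) -> (-40,-7) [heading=180, draw]
LT 180: heading 180 -> 0
Final: pos=(-40,-7), heading=0, 6 segment(s) drawn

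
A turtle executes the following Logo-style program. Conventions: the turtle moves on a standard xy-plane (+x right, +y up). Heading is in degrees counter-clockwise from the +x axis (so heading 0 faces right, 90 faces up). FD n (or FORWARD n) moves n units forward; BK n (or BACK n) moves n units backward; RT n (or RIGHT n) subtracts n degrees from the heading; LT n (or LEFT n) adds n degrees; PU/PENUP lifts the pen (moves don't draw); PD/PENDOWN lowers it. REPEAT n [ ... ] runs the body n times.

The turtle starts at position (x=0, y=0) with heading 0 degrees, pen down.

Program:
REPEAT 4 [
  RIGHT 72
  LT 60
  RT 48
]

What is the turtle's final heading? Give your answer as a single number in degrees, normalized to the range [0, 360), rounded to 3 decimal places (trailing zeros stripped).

Executing turtle program step by step:
Start: pos=(0,0), heading=0, pen down
REPEAT 4 [
  -- iteration 1/4 --
  RT 72: heading 0 -> 288
  LT 60: heading 288 -> 348
  RT 48: heading 348 -> 300
  -- iteration 2/4 --
  RT 72: heading 300 -> 228
  LT 60: heading 228 -> 288
  RT 48: heading 288 -> 240
  -- iteration 3/4 --
  RT 72: heading 240 -> 168
  LT 60: heading 168 -> 228
  RT 48: heading 228 -> 180
  -- iteration 4/4 --
  RT 72: heading 180 -> 108
  LT 60: heading 108 -> 168
  RT 48: heading 168 -> 120
]
Final: pos=(0,0), heading=120, 0 segment(s) drawn

Answer: 120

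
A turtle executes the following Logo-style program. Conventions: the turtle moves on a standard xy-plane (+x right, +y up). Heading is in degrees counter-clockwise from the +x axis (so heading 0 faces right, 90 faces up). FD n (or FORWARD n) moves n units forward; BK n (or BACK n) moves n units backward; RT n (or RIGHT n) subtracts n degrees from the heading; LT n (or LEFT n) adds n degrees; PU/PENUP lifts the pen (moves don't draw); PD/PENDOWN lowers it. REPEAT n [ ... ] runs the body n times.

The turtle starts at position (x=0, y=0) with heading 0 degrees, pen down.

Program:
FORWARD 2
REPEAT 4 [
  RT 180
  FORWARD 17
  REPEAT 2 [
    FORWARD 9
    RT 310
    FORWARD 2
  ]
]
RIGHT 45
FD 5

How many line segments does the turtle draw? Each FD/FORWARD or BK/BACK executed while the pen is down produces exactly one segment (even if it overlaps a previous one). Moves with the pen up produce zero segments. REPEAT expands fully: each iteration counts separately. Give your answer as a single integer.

Executing turtle program step by step:
Start: pos=(0,0), heading=0, pen down
FD 2: (0,0) -> (2,0) [heading=0, draw]
REPEAT 4 [
  -- iteration 1/4 --
  RT 180: heading 0 -> 180
  FD 17: (2,0) -> (-15,0) [heading=180, draw]
  REPEAT 2 [
    -- iteration 1/2 --
    FD 9: (-15,0) -> (-24,0) [heading=180, draw]
    RT 310: heading 180 -> 230
    FD 2: (-24,0) -> (-25.286,-1.532) [heading=230, draw]
    -- iteration 2/2 --
    FD 9: (-25.286,-1.532) -> (-31.071,-8.426) [heading=230, draw]
    RT 310: heading 230 -> 280
    FD 2: (-31.071,-8.426) -> (-30.723,-10.396) [heading=280, draw]
  ]
  -- iteration 2/4 --
  RT 180: heading 280 -> 100
  FD 17: (-30.723,-10.396) -> (-33.675,6.346) [heading=100, draw]
  REPEAT 2 [
    -- iteration 1/2 --
    FD 9: (-33.675,6.346) -> (-35.238,15.209) [heading=100, draw]
    RT 310: heading 100 -> 150
    FD 2: (-35.238,15.209) -> (-36.97,16.209) [heading=150, draw]
    -- iteration 2/2 --
    FD 9: (-36.97,16.209) -> (-44.764,20.709) [heading=150, draw]
    RT 310: heading 150 -> 200
    FD 2: (-44.764,20.709) -> (-46.644,20.025) [heading=200, draw]
  ]
  -- iteration 3/4 --
  RT 180: heading 200 -> 20
  FD 17: (-46.644,20.025) -> (-30.669,25.839) [heading=20, draw]
  REPEAT 2 [
    -- iteration 1/2 --
    FD 9: (-30.669,25.839) -> (-22.212,28.917) [heading=20, draw]
    RT 310: heading 20 -> 70
    FD 2: (-22.212,28.917) -> (-21.528,30.797) [heading=70, draw]
    -- iteration 2/2 --
    FD 9: (-21.528,30.797) -> (-18.45,39.254) [heading=70, draw]
    RT 310: heading 70 -> 120
    FD 2: (-18.45,39.254) -> (-19.45,40.986) [heading=120, draw]
  ]
  -- iteration 4/4 --
  RT 180: heading 120 -> 300
  FD 17: (-19.45,40.986) -> (-10.95,26.264) [heading=300, draw]
  REPEAT 2 [
    -- iteration 1/2 --
    FD 9: (-10.95,26.264) -> (-6.45,18.469) [heading=300, draw]
    RT 310: heading 300 -> 350
    FD 2: (-6.45,18.469) -> (-4.48,18.122) [heading=350, draw]
    -- iteration 2/2 --
    FD 9: (-4.48,18.122) -> (4.383,16.559) [heading=350, draw]
    RT 310: heading 350 -> 40
    FD 2: (4.383,16.559) -> (5.915,17.845) [heading=40, draw]
  ]
]
RT 45: heading 40 -> 355
FD 5: (5.915,17.845) -> (10.896,17.409) [heading=355, draw]
Final: pos=(10.896,17.409), heading=355, 22 segment(s) drawn
Segments drawn: 22

Answer: 22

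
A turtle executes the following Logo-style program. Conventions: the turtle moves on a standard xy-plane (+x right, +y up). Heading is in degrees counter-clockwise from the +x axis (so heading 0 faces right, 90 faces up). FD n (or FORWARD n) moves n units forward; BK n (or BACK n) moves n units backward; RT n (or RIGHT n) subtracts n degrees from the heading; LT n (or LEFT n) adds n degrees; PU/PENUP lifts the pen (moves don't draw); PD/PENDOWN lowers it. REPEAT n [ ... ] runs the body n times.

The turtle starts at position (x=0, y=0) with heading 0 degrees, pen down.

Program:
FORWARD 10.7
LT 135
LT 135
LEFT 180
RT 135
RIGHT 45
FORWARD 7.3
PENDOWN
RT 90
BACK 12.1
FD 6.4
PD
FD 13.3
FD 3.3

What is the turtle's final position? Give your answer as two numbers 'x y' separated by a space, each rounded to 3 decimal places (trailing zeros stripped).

Answer: -0.2 -7.3

Derivation:
Executing turtle program step by step:
Start: pos=(0,0), heading=0, pen down
FD 10.7: (0,0) -> (10.7,0) [heading=0, draw]
LT 135: heading 0 -> 135
LT 135: heading 135 -> 270
LT 180: heading 270 -> 90
RT 135: heading 90 -> 315
RT 45: heading 315 -> 270
FD 7.3: (10.7,0) -> (10.7,-7.3) [heading=270, draw]
PD: pen down
RT 90: heading 270 -> 180
BK 12.1: (10.7,-7.3) -> (22.8,-7.3) [heading=180, draw]
FD 6.4: (22.8,-7.3) -> (16.4,-7.3) [heading=180, draw]
PD: pen down
FD 13.3: (16.4,-7.3) -> (3.1,-7.3) [heading=180, draw]
FD 3.3: (3.1,-7.3) -> (-0.2,-7.3) [heading=180, draw]
Final: pos=(-0.2,-7.3), heading=180, 6 segment(s) drawn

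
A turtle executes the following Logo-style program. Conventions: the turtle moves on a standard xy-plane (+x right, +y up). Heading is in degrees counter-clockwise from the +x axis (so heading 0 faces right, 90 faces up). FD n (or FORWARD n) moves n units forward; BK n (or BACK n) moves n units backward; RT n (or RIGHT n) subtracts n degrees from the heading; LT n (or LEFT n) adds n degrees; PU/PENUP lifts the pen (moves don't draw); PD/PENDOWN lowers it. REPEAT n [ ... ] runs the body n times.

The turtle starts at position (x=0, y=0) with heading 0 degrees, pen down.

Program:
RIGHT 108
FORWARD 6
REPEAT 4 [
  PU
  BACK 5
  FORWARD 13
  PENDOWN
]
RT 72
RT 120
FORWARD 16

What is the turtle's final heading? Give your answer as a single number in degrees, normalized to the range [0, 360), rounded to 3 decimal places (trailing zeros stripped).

Executing turtle program step by step:
Start: pos=(0,0), heading=0, pen down
RT 108: heading 0 -> 252
FD 6: (0,0) -> (-1.854,-5.706) [heading=252, draw]
REPEAT 4 [
  -- iteration 1/4 --
  PU: pen up
  BK 5: (-1.854,-5.706) -> (-0.309,-0.951) [heading=252, move]
  FD 13: (-0.309,-0.951) -> (-4.326,-13.315) [heading=252, move]
  PD: pen down
  -- iteration 2/4 --
  PU: pen up
  BK 5: (-4.326,-13.315) -> (-2.781,-8.56) [heading=252, move]
  FD 13: (-2.781,-8.56) -> (-6.798,-20.923) [heading=252, move]
  PD: pen down
  -- iteration 3/4 --
  PU: pen up
  BK 5: (-6.798,-20.923) -> (-5.253,-16.168) [heading=252, move]
  FD 13: (-5.253,-16.168) -> (-9.271,-28.532) [heading=252, move]
  PD: pen down
  -- iteration 4/4 --
  PU: pen up
  BK 5: (-9.271,-28.532) -> (-7.725,-23.776) [heading=252, move]
  FD 13: (-7.725,-23.776) -> (-11.743,-36.14) [heading=252, move]
  PD: pen down
]
RT 72: heading 252 -> 180
RT 120: heading 180 -> 60
FD 16: (-11.743,-36.14) -> (-3.743,-22.284) [heading=60, draw]
Final: pos=(-3.743,-22.284), heading=60, 2 segment(s) drawn

Answer: 60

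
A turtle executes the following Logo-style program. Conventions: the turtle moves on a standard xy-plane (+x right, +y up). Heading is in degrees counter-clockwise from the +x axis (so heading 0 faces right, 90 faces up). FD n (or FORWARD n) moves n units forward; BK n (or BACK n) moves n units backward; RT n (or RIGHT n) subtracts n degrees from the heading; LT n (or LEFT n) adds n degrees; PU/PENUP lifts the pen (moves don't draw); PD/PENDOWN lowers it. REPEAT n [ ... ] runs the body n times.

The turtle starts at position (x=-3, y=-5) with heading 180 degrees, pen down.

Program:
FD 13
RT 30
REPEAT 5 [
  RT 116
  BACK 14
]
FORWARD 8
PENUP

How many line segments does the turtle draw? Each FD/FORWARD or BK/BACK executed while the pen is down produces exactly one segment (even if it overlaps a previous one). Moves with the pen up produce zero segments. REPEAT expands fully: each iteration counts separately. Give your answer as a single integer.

Answer: 7

Derivation:
Executing turtle program step by step:
Start: pos=(-3,-5), heading=180, pen down
FD 13: (-3,-5) -> (-16,-5) [heading=180, draw]
RT 30: heading 180 -> 150
REPEAT 5 [
  -- iteration 1/5 --
  RT 116: heading 150 -> 34
  BK 14: (-16,-5) -> (-27.607,-12.829) [heading=34, draw]
  -- iteration 2/5 --
  RT 116: heading 34 -> 278
  BK 14: (-27.607,-12.829) -> (-29.555,1.035) [heading=278, draw]
  -- iteration 3/5 --
  RT 116: heading 278 -> 162
  BK 14: (-29.555,1.035) -> (-16.24,-3.291) [heading=162, draw]
  -- iteration 4/5 --
  RT 116: heading 162 -> 46
  BK 14: (-16.24,-3.291) -> (-25.965,-13.362) [heading=46, draw]
  -- iteration 5/5 --
  RT 116: heading 46 -> 290
  BK 14: (-25.965,-13.362) -> (-30.754,-0.206) [heading=290, draw]
]
FD 8: (-30.754,-0.206) -> (-28.017,-7.724) [heading=290, draw]
PU: pen up
Final: pos=(-28.017,-7.724), heading=290, 7 segment(s) drawn
Segments drawn: 7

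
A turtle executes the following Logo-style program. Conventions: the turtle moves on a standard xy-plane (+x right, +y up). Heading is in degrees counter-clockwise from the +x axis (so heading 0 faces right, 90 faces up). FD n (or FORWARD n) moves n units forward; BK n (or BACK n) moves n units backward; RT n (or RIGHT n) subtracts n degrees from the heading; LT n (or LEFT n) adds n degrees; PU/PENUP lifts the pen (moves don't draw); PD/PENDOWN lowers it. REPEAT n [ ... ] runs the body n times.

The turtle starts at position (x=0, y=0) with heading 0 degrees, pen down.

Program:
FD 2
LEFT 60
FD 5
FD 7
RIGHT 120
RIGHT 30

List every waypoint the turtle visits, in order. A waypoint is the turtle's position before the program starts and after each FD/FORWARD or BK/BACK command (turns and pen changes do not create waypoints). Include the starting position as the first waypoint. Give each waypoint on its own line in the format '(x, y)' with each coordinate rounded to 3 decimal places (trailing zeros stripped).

Answer: (0, 0)
(2, 0)
(4.5, 4.33)
(8, 10.392)

Derivation:
Executing turtle program step by step:
Start: pos=(0,0), heading=0, pen down
FD 2: (0,0) -> (2,0) [heading=0, draw]
LT 60: heading 0 -> 60
FD 5: (2,0) -> (4.5,4.33) [heading=60, draw]
FD 7: (4.5,4.33) -> (8,10.392) [heading=60, draw]
RT 120: heading 60 -> 300
RT 30: heading 300 -> 270
Final: pos=(8,10.392), heading=270, 3 segment(s) drawn
Waypoints (4 total):
(0, 0)
(2, 0)
(4.5, 4.33)
(8, 10.392)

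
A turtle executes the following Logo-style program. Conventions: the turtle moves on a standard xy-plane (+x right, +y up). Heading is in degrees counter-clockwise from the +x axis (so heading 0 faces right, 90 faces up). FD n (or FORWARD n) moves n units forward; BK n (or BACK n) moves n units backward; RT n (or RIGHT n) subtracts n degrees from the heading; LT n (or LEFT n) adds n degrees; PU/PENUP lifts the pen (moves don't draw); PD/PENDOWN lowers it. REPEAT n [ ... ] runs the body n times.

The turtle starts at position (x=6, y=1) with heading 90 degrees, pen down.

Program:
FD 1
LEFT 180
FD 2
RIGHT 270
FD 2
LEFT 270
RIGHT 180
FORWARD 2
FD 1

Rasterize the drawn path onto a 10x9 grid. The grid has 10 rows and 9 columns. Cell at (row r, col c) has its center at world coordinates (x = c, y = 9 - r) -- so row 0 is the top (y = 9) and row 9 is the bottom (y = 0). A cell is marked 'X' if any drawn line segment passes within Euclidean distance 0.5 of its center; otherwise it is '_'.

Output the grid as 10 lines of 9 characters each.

Segment 0: (6,1) -> (6,2)
Segment 1: (6,2) -> (6,0)
Segment 2: (6,0) -> (8,0)
Segment 3: (8,0) -> (8,2)
Segment 4: (8,2) -> (8,3)

Answer: _________
_________
_________
_________
_________
_________
________X
______X_X
______X_X
______XXX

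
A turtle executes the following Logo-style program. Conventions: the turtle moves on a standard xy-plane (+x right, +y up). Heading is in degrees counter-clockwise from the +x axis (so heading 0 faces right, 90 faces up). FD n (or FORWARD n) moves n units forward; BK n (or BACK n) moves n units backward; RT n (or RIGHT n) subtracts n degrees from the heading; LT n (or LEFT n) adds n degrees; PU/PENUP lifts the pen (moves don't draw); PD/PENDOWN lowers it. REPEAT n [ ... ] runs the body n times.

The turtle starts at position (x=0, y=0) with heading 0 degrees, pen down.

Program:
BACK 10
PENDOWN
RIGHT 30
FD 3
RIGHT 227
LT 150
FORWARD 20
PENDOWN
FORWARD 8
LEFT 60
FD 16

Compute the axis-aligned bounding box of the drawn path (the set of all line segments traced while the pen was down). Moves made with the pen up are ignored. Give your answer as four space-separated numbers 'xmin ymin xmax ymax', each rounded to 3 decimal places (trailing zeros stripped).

Executing turtle program step by step:
Start: pos=(0,0), heading=0, pen down
BK 10: (0,0) -> (-10,0) [heading=0, draw]
PD: pen down
RT 30: heading 0 -> 330
FD 3: (-10,0) -> (-7.402,-1.5) [heading=330, draw]
RT 227: heading 330 -> 103
LT 150: heading 103 -> 253
FD 20: (-7.402,-1.5) -> (-13.249,-20.626) [heading=253, draw]
PD: pen down
FD 8: (-13.249,-20.626) -> (-15.588,-28.277) [heading=253, draw]
LT 60: heading 253 -> 313
FD 16: (-15.588,-28.277) -> (-4.676,-39.978) [heading=313, draw]
Final: pos=(-4.676,-39.978), heading=313, 5 segment(s) drawn

Segment endpoints: x in {-15.588, -13.249, -10, -7.402, -4.676, 0}, y in {-39.978, -28.277, -20.626, -1.5, 0}
xmin=-15.588, ymin=-39.978, xmax=0, ymax=0

Answer: -15.588 -39.978 0 0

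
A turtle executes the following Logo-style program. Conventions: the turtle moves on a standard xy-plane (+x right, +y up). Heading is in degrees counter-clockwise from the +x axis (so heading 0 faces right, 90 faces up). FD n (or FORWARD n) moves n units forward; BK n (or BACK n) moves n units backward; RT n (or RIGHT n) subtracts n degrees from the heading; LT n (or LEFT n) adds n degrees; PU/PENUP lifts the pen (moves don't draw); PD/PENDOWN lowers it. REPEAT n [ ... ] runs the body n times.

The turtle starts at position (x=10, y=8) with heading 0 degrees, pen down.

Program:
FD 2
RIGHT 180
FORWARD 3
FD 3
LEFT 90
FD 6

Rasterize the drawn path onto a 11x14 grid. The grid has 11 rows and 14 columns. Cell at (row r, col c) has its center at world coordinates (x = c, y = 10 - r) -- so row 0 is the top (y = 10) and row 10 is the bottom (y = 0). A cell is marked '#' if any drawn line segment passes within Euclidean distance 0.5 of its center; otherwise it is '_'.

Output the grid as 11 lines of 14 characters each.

Answer: ______________
______________
______#######_
______#_______
______#_______
______#_______
______#_______
______#_______
______#_______
______________
______________

Derivation:
Segment 0: (10,8) -> (12,8)
Segment 1: (12,8) -> (9,8)
Segment 2: (9,8) -> (6,8)
Segment 3: (6,8) -> (6,2)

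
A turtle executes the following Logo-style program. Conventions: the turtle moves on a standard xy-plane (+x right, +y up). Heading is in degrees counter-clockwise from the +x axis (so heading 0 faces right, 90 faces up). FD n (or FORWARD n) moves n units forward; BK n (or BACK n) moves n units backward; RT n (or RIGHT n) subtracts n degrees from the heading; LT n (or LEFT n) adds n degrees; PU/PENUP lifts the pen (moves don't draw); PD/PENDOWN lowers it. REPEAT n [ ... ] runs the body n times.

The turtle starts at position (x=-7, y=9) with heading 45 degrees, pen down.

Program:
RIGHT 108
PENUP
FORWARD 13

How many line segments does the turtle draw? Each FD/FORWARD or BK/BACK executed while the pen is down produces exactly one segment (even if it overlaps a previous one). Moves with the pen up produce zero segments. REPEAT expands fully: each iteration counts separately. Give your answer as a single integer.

Executing turtle program step by step:
Start: pos=(-7,9), heading=45, pen down
RT 108: heading 45 -> 297
PU: pen up
FD 13: (-7,9) -> (-1.098,-2.583) [heading=297, move]
Final: pos=(-1.098,-2.583), heading=297, 0 segment(s) drawn
Segments drawn: 0

Answer: 0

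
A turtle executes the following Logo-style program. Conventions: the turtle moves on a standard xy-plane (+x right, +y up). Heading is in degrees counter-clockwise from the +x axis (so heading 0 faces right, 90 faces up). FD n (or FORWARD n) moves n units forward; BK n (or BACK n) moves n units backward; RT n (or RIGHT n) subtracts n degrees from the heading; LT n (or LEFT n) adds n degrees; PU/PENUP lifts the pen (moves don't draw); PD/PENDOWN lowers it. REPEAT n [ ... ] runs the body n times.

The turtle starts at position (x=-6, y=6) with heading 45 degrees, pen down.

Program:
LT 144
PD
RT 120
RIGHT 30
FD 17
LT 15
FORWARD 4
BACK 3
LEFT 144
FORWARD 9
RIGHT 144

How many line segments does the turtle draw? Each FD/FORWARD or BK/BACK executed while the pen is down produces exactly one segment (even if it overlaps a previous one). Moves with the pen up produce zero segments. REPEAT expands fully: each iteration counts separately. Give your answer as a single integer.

Executing turtle program step by step:
Start: pos=(-6,6), heading=45, pen down
LT 144: heading 45 -> 189
PD: pen down
RT 120: heading 189 -> 69
RT 30: heading 69 -> 39
FD 17: (-6,6) -> (7.211,16.698) [heading=39, draw]
LT 15: heading 39 -> 54
FD 4: (7.211,16.698) -> (9.563,19.935) [heading=54, draw]
BK 3: (9.563,19.935) -> (7.799,17.507) [heading=54, draw]
LT 144: heading 54 -> 198
FD 9: (7.799,17.507) -> (-0.76,14.726) [heading=198, draw]
RT 144: heading 198 -> 54
Final: pos=(-0.76,14.726), heading=54, 4 segment(s) drawn
Segments drawn: 4

Answer: 4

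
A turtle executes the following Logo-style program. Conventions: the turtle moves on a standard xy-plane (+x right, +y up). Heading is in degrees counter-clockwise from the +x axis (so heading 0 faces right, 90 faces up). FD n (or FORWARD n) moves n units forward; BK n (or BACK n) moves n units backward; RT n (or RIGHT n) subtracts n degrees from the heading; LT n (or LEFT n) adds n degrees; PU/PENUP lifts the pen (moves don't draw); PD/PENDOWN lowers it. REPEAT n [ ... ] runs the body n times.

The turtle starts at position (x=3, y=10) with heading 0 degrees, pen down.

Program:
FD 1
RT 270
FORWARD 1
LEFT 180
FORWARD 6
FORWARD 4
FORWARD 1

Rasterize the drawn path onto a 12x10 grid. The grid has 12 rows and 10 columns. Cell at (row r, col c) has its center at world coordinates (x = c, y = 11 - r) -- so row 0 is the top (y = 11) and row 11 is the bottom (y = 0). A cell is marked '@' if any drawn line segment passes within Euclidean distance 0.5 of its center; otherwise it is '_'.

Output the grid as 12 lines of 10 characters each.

Answer: ____@_____
___@@_____
____@_____
____@_____
____@_____
____@_____
____@_____
____@_____
____@_____
____@_____
____@_____
____@_____

Derivation:
Segment 0: (3,10) -> (4,10)
Segment 1: (4,10) -> (4,11)
Segment 2: (4,11) -> (4,5)
Segment 3: (4,5) -> (4,1)
Segment 4: (4,1) -> (4,0)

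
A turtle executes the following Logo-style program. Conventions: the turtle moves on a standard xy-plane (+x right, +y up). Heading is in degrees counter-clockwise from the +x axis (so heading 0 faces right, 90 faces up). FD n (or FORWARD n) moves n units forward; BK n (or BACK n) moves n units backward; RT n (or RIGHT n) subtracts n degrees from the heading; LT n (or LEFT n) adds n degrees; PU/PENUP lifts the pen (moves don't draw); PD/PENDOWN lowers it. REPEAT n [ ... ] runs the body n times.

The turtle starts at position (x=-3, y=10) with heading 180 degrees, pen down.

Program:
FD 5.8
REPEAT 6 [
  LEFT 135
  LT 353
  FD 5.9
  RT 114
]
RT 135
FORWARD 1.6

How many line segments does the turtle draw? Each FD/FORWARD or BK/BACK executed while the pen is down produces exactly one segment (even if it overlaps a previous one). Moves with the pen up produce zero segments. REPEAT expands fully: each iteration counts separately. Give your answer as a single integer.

Executing turtle program step by step:
Start: pos=(-3,10), heading=180, pen down
FD 5.8: (-3,10) -> (-8.8,10) [heading=180, draw]
REPEAT 6 [
  -- iteration 1/6 --
  LT 135: heading 180 -> 315
  LT 353: heading 315 -> 308
  FD 5.9: (-8.8,10) -> (-5.168,5.351) [heading=308, draw]
  RT 114: heading 308 -> 194
  -- iteration 2/6 --
  LT 135: heading 194 -> 329
  LT 353: heading 329 -> 322
  FD 5.9: (-5.168,5.351) -> (-0.518,1.718) [heading=322, draw]
  RT 114: heading 322 -> 208
  -- iteration 3/6 --
  LT 135: heading 208 -> 343
  LT 353: heading 343 -> 336
  FD 5.9: (-0.518,1.718) -> (4.872,-0.681) [heading=336, draw]
  RT 114: heading 336 -> 222
  -- iteration 4/6 --
  LT 135: heading 222 -> 357
  LT 353: heading 357 -> 350
  FD 5.9: (4.872,-0.681) -> (10.682,-1.706) [heading=350, draw]
  RT 114: heading 350 -> 236
  -- iteration 5/6 --
  LT 135: heading 236 -> 11
  LT 353: heading 11 -> 4
  FD 5.9: (10.682,-1.706) -> (16.568,-1.294) [heading=4, draw]
  RT 114: heading 4 -> 250
  -- iteration 6/6 --
  LT 135: heading 250 -> 25
  LT 353: heading 25 -> 18
  FD 5.9: (16.568,-1.294) -> (22.179,0.529) [heading=18, draw]
  RT 114: heading 18 -> 264
]
RT 135: heading 264 -> 129
FD 1.6: (22.179,0.529) -> (21.172,1.772) [heading=129, draw]
Final: pos=(21.172,1.772), heading=129, 8 segment(s) drawn
Segments drawn: 8

Answer: 8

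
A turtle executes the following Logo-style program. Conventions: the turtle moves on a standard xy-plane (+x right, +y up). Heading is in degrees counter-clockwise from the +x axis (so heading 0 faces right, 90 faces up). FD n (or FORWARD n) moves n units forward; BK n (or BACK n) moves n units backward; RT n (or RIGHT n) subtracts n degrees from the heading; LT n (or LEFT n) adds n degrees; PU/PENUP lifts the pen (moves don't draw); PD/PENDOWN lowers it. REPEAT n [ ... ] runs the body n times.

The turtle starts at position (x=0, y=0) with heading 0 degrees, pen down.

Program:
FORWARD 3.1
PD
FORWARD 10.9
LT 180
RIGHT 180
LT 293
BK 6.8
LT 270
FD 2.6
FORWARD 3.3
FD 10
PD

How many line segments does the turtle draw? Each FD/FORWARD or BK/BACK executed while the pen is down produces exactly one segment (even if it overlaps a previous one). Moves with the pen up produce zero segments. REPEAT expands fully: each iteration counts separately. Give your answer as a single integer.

Executing turtle program step by step:
Start: pos=(0,0), heading=0, pen down
FD 3.1: (0,0) -> (3.1,0) [heading=0, draw]
PD: pen down
FD 10.9: (3.1,0) -> (14,0) [heading=0, draw]
LT 180: heading 0 -> 180
RT 180: heading 180 -> 0
LT 293: heading 0 -> 293
BK 6.8: (14,0) -> (11.343,6.259) [heading=293, draw]
LT 270: heading 293 -> 203
FD 2.6: (11.343,6.259) -> (8.95,5.244) [heading=203, draw]
FD 3.3: (8.95,5.244) -> (5.912,3.954) [heading=203, draw]
FD 10: (5.912,3.954) -> (-3.293,0.047) [heading=203, draw]
PD: pen down
Final: pos=(-3.293,0.047), heading=203, 6 segment(s) drawn
Segments drawn: 6

Answer: 6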